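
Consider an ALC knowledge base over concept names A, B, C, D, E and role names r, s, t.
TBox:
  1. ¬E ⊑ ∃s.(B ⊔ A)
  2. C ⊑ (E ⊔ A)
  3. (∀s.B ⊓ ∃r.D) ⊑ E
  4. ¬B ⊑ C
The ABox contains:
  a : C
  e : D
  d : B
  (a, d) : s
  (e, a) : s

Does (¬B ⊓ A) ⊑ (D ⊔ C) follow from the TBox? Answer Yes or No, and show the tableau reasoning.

Yes

1. (¬B ⊓ A) ⊑ (D ⊔ C)  ⇔  ((¬B ⊓ A) ⊓ (¬D ⊓ ¬C)) unsat w.r.t. T
   all branches close; clash {C, ¬C} at x₀
2. Hence (¬B ⊓ A) ⊑ (D ⊔ C): entailed.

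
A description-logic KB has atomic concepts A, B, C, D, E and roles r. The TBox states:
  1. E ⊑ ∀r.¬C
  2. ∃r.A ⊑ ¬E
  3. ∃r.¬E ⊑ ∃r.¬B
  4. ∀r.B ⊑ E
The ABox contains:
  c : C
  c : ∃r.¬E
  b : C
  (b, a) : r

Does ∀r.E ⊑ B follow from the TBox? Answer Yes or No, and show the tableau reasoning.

1. ∀r.E ⊑ B  ⇔  (∀r.E ⊓ ¬B) unsat w.r.t. T
   open: L(x₀) ⊇ {¬B, ¬E, ∀r.E, ∃r.¬B} (+ ∃-successors)
2. Hence ∀r.E ⊑ B: not entailed.

No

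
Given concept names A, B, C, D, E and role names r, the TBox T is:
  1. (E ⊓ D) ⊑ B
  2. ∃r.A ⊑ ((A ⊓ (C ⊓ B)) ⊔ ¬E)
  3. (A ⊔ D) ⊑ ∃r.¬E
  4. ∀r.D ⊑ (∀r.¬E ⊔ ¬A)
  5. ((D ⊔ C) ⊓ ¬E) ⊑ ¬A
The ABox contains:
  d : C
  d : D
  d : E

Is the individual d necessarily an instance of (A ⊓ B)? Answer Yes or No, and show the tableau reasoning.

1. d : (A ⊓ B)?  L(d) = {C, D, E} ∪ {(¬A ⊔ ¬B)}
   open: L(d) ⊇ {B, C, D, E, ¬A, …} (+ ∃-successors) — d ∉ (A ⊓ B) possible
2. Hence d : (A ⊓ B): not entailed.

No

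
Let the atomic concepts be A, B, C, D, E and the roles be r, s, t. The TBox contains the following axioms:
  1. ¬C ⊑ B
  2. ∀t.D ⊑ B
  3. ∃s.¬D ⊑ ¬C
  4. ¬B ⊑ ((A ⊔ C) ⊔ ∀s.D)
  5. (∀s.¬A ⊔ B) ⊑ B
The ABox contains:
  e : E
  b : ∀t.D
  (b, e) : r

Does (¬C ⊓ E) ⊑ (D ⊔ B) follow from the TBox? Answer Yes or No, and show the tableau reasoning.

1. (¬C ⊓ E) ⊑ (D ⊔ B)  ⇔  ((¬C ⊓ E) ⊓ (¬D ⊓ ¬B)) unsat w.r.t. T
   all branches close; clash {B, ¬B} at x₀
2. Hence (¬C ⊓ E) ⊑ (D ⊔ B): entailed.

Yes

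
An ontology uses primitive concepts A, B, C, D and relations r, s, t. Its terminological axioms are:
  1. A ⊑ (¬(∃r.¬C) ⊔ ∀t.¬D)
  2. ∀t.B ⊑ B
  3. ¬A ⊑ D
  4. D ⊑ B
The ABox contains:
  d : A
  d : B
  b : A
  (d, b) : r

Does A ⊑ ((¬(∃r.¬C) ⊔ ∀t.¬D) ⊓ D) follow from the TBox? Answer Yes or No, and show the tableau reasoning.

1. A ⊑ ((¬(∃r.¬C) ⊔ ∀t.¬D) ⊓ D)  ⇔  (A ⊓ ((∃r.¬C ⊓ ∃t.D) ⊔ ¬D)) unsat w.r.t. T
   apply at x₀: A⊑(¬(∃r.¬C) ⊔ ∀t.¬D)
   open: L(x₀) ⊇ {A, ¬D, ∀r.C, ∃t.¬B} (+ ∃-successors)
2. Hence A ⊑ ((¬(∃r.¬C) ⊔ ∀t.¬D) ⊓ D): not entailed.

No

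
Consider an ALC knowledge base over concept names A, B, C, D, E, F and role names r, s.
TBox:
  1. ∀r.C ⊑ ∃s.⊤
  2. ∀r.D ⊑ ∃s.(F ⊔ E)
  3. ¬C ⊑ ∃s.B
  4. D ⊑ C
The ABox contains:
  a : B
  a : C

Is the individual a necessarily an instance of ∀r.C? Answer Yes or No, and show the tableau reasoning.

No

1. a : ∀r.C?  L(a) = {B, C} ∪ {∃r.¬C}
   open: L(a) ⊇ {B, C, ∃r.¬C, ∃r.¬D} (+ ∃-successors) — a ∉ ∀r.C possible
2. Hence a : ∀r.C: not entailed.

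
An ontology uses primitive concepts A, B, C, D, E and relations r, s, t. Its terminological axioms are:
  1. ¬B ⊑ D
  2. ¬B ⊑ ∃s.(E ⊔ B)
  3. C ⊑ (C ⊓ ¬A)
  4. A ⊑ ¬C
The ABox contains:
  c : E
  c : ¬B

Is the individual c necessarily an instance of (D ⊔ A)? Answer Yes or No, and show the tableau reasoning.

1. c : (D ⊔ A)?  L(c) = {E, ¬B} ∪ {(¬D ⊓ ¬A)}
   clash {D, ¬D} at c — c ∈ (D ⊔ A)
2. Hence c : (D ⊔ A): entailed.

Yes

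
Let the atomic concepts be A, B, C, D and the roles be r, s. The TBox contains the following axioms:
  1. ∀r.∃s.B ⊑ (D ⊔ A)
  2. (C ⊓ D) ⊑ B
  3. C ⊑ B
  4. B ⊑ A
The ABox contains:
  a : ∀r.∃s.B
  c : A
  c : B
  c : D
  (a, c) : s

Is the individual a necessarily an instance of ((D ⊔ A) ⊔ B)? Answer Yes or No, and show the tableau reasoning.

1. a : ((D ⊔ A) ⊔ B)?  L(a) = {∀r.∃s.B} ∪ {((¬D ⊓ ¬A) ⊓ ¬B)}
   clash {B, ¬B} at a — a ∈ ((D ⊔ A) ⊔ B)
2. Hence a : ((D ⊔ A) ⊔ B): entailed.

Yes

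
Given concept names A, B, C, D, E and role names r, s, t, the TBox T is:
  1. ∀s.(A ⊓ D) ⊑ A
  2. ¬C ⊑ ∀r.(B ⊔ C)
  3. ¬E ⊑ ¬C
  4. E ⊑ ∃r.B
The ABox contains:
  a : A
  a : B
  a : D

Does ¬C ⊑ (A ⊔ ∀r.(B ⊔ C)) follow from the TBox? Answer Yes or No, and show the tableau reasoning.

Yes

1. ¬C ⊑ (A ⊔ ∀r.(B ⊔ C))  ⇔  (¬C ⊓ (¬A ⊓ ∃r.(¬B ⊓ ¬C))) unsat w.r.t. T
   all branches close; clash {A, ¬A} at x₀
2. Hence ¬C ⊑ (A ⊔ ∀r.(B ⊔ C)): entailed.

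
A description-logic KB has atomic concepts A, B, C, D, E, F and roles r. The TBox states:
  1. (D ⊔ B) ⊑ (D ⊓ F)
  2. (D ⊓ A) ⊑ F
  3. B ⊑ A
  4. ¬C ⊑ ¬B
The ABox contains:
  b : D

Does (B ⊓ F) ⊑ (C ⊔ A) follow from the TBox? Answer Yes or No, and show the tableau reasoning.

1. (B ⊓ F) ⊑ (C ⊔ A)  ⇔  ((B ⊓ F) ⊓ (¬C ⊓ ¬A)) unsat w.r.t. T
   all branches close; clash {B, ¬B} at x₀
2. Hence (B ⊓ F) ⊑ (C ⊔ A): entailed.

Yes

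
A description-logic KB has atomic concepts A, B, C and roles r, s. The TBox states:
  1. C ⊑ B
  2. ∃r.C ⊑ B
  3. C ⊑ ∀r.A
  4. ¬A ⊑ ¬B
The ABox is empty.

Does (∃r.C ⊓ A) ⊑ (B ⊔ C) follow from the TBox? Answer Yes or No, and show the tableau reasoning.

1. (∃r.C ⊓ A) ⊑ (B ⊔ C)  ⇔  ((∃r.C ⊓ A) ⊓ (¬B ⊓ ¬C)) unsat w.r.t. T
   all branches close; clash {B, ¬B} at x₀
2. Hence (∃r.C ⊓ A) ⊑ (B ⊔ C): entailed.

Yes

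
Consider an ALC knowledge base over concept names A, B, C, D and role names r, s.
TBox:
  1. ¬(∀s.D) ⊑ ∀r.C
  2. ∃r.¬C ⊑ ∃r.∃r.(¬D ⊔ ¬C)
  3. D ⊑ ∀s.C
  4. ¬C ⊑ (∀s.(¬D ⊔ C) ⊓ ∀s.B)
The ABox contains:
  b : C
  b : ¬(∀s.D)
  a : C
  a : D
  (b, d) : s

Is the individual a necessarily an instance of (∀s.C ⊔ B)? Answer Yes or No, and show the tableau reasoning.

1. a : (∀s.C ⊔ B)?  L(a) = {C, D} ∪ {(∃s.¬C ⊓ ¬B)}
   clash {C, ¬C} at an ∃-successor — a ∈ (∀s.C ⊔ B)
2. Hence a : (∀s.C ⊔ B): entailed.

Yes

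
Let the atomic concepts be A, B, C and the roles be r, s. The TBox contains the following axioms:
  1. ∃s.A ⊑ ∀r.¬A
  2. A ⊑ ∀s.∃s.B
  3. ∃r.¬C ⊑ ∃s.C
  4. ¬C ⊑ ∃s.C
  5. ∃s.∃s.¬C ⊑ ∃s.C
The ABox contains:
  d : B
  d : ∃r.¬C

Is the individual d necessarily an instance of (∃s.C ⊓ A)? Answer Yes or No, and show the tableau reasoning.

No

1. d : (∃s.C ⊓ A)?  L(d) = {B, ∃r.¬C} ∪ {(∀s.¬C ⊔ ¬A)}
   apply at d: ∃r.¬C⊑∃s.C
   open: L(d) ⊇ {B, C, ¬A, ∀s.¬A, ∃r.¬C, …} (+ ∃-successors) — d ∉ (∃s.C ⊓ A) possible
2. Hence d : (∃s.C ⊓ A): not entailed.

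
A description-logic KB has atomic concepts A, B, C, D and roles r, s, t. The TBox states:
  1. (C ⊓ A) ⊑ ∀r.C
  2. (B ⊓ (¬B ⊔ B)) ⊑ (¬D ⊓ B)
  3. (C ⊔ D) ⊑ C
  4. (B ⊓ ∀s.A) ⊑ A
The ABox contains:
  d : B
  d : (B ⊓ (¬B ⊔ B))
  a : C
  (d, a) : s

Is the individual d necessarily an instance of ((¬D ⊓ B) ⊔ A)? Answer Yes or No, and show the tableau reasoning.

1. d : ((¬D ⊓ B) ⊔ A)?  L(d) = {B, (B ⊓ (¬B ⊔ B))} ∪ {((D ⊔ ¬B) ⊓ ¬A)}
   clash {B, ¬B} at d — d ∈ ((¬D ⊓ B) ⊔ A)
2. Hence d : ((¬D ⊓ B) ⊔ A): entailed.

Yes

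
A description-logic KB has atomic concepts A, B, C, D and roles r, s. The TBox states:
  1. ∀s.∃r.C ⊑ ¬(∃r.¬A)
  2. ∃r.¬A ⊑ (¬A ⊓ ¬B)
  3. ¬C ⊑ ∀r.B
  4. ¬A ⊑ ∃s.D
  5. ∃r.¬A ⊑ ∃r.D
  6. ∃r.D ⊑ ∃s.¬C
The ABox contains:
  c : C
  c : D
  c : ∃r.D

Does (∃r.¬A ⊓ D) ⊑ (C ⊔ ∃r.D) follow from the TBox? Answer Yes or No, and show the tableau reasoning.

Yes

1. (∃r.¬A ⊓ D) ⊑ (C ⊔ ∃r.D)  ⇔  ((∃r.¬A ⊓ D) ⊓ (¬C ⊓ ∀r.¬D)) unsat w.r.t. T
   all branches close; clash {A, ¬A} at an ∃-successor
2. Hence (∃r.¬A ⊓ D) ⊑ (C ⊔ ∃r.D): entailed.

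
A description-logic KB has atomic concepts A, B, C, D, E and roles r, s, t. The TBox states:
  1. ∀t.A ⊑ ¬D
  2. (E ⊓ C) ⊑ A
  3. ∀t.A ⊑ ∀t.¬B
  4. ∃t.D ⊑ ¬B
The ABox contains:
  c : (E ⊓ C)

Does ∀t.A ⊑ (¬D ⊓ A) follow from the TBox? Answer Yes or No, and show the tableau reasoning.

1. ∀t.A ⊑ (¬D ⊓ A)  ⇔  (∀t.A ⊓ (D ⊔ ¬A)) unsat w.r.t. T
   apply at x₀: ∀t.A⊑¬D; ∀t.A⊑∀t.¬B
   open: L(x₀) ⊇ {¬A, ¬D, ¬E, ∀t.A, ∀t.¬B, …}
2. Hence ∀t.A ⊑ (¬D ⊓ A): not entailed.

No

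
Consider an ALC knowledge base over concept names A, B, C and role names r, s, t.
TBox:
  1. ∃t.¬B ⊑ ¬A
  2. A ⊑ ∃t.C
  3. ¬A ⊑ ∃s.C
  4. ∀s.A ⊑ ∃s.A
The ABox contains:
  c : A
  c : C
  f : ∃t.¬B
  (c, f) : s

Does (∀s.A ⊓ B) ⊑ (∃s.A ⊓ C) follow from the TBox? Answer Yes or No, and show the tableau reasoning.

1. (∀s.A ⊓ B) ⊑ (∃s.A ⊓ C)  ⇔  ((∀s.A ⊓ B) ⊓ (∀s.¬A ⊔ ¬C)) unsat w.r.t. T
   apply at x₀: ∀s.A⊑∃s.A
   open: L(x₀) ⊇ {A, B, ¬C, ∀s.A, ∀t.B, …} (+ ∃-successors)
2. Hence (∀s.A ⊓ B) ⊑ (∃s.A ⊓ C): not entailed.

No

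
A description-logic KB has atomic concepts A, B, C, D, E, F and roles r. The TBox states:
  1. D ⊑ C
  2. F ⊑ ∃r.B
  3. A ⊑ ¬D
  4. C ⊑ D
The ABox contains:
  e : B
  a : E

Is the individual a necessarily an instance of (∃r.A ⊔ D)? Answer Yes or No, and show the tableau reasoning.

1. a : (∃r.A ⊔ D)?  L(a) = {E} ∪ {(∀r.¬A ⊓ ¬D)}
   open: L(a) ⊇ {E, ¬C, ¬D, ¬F, ∀r.¬A} — a ∉ (∃r.A ⊔ D) possible
2. Hence a : (∃r.A ⊔ D): not entailed.

No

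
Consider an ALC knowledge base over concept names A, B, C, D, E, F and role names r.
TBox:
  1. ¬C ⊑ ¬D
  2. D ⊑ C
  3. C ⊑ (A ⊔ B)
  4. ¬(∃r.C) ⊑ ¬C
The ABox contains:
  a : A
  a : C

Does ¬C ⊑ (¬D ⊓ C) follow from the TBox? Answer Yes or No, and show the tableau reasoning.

1. ¬C ⊑ (¬D ⊓ C)  ⇔  (¬C ⊓ (D ⊔ ¬C)) unsat w.r.t. T
   apply at x₀: ¬C⊑¬D
   open: L(x₀) ⊇ {¬C, ¬D}
2. Hence ¬C ⊑ (¬D ⊓ C): not entailed.

No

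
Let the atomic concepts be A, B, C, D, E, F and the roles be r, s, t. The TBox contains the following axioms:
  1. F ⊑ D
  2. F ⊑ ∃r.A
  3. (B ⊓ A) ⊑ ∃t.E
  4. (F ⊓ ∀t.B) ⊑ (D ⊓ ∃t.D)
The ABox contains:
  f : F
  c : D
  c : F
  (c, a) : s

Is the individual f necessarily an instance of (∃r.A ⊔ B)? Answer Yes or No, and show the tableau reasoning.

Yes

1. f : (∃r.A ⊔ B)?  L(f) = {F} ∪ {(∀r.¬A ⊓ ¬B)}
   clash {A, ¬A} at an ∃-successor — f ∈ (∃r.A ⊔ B)
2. Hence f : (∃r.A ⊔ B): entailed.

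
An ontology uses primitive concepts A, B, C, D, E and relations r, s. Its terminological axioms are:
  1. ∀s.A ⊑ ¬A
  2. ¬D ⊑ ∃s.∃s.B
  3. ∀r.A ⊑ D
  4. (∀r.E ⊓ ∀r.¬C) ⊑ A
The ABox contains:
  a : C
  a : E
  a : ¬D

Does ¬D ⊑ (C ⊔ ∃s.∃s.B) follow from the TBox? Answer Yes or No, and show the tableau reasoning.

1. ¬D ⊑ (C ⊔ ∃s.∃s.B)  ⇔  (¬D ⊓ (¬C ⊓ ∀s.∀s.¬B)) unsat w.r.t. T
   all branches close; clash {D, ¬D} at x₀
2. Hence ¬D ⊑ (C ⊔ ∃s.∃s.B): entailed.

Yes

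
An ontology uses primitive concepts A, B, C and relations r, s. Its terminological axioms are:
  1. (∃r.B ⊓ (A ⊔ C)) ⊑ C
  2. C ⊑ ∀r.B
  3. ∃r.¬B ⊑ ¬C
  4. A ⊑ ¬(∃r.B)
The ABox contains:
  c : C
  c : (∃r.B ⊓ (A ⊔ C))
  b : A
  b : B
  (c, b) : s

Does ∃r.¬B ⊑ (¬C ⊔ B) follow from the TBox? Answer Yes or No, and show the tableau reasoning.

1. ∃r.¬B ⊑ (¬C ⊔ B)  ⇔  (∃r.¬B ⊓ (C ⊓ ¬B)) unsat w.r.t. T
   all branches close; clash {B, ¬B} at an ∃-successor
2. Hence ∃r.¬B ⊑ (¬C ⊔ B): entailed.

Yes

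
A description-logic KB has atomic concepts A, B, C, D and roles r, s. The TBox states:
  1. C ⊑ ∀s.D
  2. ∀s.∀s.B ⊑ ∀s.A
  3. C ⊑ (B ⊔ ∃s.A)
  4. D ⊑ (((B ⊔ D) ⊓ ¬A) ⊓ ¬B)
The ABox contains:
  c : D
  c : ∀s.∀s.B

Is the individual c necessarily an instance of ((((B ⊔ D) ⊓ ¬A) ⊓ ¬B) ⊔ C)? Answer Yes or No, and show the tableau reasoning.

Yes

1. c : ((((B ⊔ D) ⊓ ¬A) ⊓ ¬B) ⊔ C)?  L(c) = {D, ∀s.∀s.B} ∪ {((((¬B ⊓ ¬D) ⊔ A) ⊔ B) ⊓ ¬C)}
   clash {B, ¬B} at c — c ∈ ((((B ⊔ D) ⊓ ¬A) ⊓ ¬B) ⊔ C)
2. Hence c : ((((B ⊔ D) ⊓ ¬A) ⊓ ¬B) ⊔ C): entailed.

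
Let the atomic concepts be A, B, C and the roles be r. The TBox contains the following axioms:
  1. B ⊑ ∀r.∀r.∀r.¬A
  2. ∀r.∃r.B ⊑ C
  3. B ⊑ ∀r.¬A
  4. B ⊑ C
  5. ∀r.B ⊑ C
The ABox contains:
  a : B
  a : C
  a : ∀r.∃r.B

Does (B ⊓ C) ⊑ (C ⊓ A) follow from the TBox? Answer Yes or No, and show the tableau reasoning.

No

1. (B ⊓ C) ⊑ (C ⊓ A)  ⇔  ((B ⊓ C) ⊓ (¬C ⊔ ¬A)) unsat w.r.t. T
   apply at x₀: B⊑∀r.∀r.∀r.¬A; B⊑∀r.¬A
   open: L(x₀) ⊇ {B, C, ¬A, ∀r.¬A, ∀r.∀r.∀r.¬A}
2. Hence (B ⊓ C) ⊑ (C ⊓ A): not entailed.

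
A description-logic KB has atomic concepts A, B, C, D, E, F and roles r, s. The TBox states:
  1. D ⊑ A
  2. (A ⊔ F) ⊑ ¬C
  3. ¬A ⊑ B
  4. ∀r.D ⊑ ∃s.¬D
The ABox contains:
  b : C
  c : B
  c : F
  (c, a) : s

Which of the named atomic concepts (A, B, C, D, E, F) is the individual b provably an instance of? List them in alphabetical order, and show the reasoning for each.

{B, C}

1. b : A?  L(b) = {C} ∪ {¬A}
   apply at b: ¬A⊑B
   open: L(b) ⊇ {B, C, ¬A, ¬D, ¬F, …} (+ ∃-successors) — b ∉ A possible
2. b : B?  L(b) = {C} ∪ {¬B}
   clash {B, ¬B} at b — b ∈ B
3. b : C?  L(b) = {C} ∪ {¬C}
   clash {C, ¬C} at b — b ∈ C
4. b : D?  L(b) = {C} ∪ {¬D}
   open: L(b) ⊇ {B, C, ¬A, ¬D, ¬F, …} (+ ∃-successors) — b ∉ D possible
5. b : E?  L(b) = {C} ∪ {¬E}
   open: L(b) ⊇ {B, C, ¬A, ¬D, ¬E, …} (+ ∃-successors) — b ∉ E possible
6. b : F?  L(b) = {C} ∪ {¬F}
   open: L(b) ⊇ {B, C, ¬A, ¬D, ¬F, …} (+ ∃-successors) — b ∉ F possible
7. Entailed for b: {B, C}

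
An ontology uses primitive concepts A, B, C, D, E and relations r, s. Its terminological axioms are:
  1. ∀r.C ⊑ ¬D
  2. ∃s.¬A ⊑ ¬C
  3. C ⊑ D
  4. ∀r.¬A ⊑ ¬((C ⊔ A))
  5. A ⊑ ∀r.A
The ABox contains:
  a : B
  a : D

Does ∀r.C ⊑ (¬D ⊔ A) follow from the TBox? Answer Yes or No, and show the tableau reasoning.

Yes

1. ∀r.C ⊑ (¬D ⊔ A)  ⇔  (∀r.C ⊓ (D ⊓ ¬A)) unsat w.r.t. T
   all branches close; clash {D, ¬D} at x₀
2. Hence ∀r.C ⊑ (¬D ⊔ A): entailed.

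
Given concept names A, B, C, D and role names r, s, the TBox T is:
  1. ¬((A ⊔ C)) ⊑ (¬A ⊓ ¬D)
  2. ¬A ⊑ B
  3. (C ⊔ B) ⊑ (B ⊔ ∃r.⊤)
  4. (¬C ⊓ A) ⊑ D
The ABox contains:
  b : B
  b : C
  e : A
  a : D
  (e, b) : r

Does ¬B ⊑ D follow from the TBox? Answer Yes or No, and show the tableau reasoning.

No

1. ¬B ⊑ D  ⇔  (¬B ⊓ ¬D) unsat w.r.t. T
   open: L(x₀) ⊇ {A, C, ¬B, ¬D, ∃r.⊤} (+ ∃-successors)
2. Hence ¬B ⊑ D: not entailed.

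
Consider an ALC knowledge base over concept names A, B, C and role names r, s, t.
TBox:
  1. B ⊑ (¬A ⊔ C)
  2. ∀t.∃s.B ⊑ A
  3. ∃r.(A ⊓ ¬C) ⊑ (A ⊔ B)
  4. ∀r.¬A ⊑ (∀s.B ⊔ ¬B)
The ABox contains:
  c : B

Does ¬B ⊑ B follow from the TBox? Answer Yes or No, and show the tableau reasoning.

1. ¬B ⊑ B  ⇔  (¬B ⊓ ¬B) unsat w.r.t. T
   open: L(x₀) ⊇ {¬B, ∀r.(¬A ⊔ C), ∃r.A, ∃t.∀s.¬B} (+ ∃-successors)
2. Hence ¬B ⊑ B: not entailed.

No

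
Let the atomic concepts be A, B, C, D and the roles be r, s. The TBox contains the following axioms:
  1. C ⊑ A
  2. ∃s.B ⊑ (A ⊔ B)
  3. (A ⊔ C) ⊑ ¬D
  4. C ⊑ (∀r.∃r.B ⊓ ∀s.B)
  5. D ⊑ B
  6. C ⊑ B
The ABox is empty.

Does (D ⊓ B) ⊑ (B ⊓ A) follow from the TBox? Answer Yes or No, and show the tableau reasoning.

No

1. (D ⊓ B) ⊑ (B ⊓ A)  ⇔  ((D ⊓ B) ⊓ (¬B ⊔ ¬A)) unsat w.r.t. T
   open: L(x₀) ⊇ {B, D, ¬A, ¬C, ∀s.¬B}
2. Hence (D ⊓ B) ⊑ (B ⊓ A): not entailed.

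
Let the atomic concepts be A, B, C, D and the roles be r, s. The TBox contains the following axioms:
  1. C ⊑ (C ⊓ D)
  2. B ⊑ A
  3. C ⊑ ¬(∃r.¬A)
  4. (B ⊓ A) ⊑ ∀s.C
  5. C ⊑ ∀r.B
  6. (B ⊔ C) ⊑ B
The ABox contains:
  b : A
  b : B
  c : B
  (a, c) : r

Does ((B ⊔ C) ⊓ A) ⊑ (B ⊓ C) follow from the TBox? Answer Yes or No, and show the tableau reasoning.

No

1. ((B ⊔ C) ⊓ A) ⊑ (B ⊓ C)  ⇔  (((B ⊔ C) ⊓ A) ⊓ (¬B ⊔ ¬C)) unsat w.r.t. T
   apply at x₀: (B ⊔ C)⊑B
   open: L(x₀) ⊇ {A, B, ¬C, ∀s.C}
2. Hence ((B ⊔ C) ⊓ A) ⊑ (B ⊓ C): not entailed.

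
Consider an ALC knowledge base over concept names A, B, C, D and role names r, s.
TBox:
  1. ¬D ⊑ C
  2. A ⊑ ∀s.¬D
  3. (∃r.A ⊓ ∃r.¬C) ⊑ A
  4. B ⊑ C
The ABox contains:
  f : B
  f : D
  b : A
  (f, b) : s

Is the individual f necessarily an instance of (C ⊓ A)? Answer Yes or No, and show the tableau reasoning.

1. f : (C ⊓ A)?  L(f) = {B, D} ∪ {(¬C ⊔ ¬A)}
   apply at f: B⊑C
   open: L(f) ⊇ {B, C, D, ¬A, ∀r.¬A} — f ∉ (C ⊓ A) possible
2. Hence f : (C ⊓ A): not entailed.

No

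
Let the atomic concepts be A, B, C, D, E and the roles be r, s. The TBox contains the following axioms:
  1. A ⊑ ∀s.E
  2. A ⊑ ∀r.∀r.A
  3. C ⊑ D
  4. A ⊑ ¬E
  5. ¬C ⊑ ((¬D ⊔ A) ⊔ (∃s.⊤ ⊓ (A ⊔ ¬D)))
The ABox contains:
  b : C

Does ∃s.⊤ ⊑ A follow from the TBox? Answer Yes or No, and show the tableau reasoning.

1. ∃s.⊤ ⊑ A  ⇔  (∃s.⊤ ⊓ ¬A) unsat w.r.t. T
   open: L(x₀) ⊇ {¬A, ¬C, ¬D, ∃s.⊤} (+ ∃-successors)
2. Hence ∃s.⊤ ⊑ A: not entailed.

No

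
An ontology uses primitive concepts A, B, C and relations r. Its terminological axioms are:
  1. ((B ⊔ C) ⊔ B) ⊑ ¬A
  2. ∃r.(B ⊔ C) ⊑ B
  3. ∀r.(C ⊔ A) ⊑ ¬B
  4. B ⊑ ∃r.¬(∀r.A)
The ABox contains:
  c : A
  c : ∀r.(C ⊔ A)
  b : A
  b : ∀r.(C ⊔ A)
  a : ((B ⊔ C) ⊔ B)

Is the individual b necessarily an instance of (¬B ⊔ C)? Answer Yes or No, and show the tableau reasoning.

Yes

1. b : (¬B ⊔ C)?  L(b) = {A, ∀r.(C ⊔ A)} ∪ {(B ⊓ ¬C)}
   clash {A, ¬A} at b — b ∈ (¬B ⊔ C)
2. Hence b : (¬B ⊔ C): entailed.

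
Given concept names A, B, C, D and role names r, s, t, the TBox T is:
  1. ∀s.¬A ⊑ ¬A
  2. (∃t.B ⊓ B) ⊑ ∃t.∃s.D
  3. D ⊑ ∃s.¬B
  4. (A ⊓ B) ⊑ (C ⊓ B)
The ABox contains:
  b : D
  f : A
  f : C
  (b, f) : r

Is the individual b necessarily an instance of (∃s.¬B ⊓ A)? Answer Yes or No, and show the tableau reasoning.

1. b : (∃s.¬B ⊓ A)?  L(b) = {D} ∪ {(∀s.B ⊔ ¬A)}
   apply at b: D⊑∃s.¬B
   open: L(b) ⊇ {D, ¬A, ∀t.¬B, ∃s.¬B} (+ ∃-successors) — b ∉ (∃s.¬B ⊓ A) possible
2. Hence b : (∃s.¬B ⊓ A): not entailed.

No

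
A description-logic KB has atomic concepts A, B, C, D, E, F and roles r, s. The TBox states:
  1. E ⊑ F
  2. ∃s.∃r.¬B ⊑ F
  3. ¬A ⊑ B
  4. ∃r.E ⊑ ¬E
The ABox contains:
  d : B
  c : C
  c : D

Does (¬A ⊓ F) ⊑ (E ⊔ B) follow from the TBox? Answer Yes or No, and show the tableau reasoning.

Yes

1. (¬A ⊓ F) ⊑ (E ⊔ B)  ⇔  ((¬A ⊓ F) ⊓ (¬E ⊓ ¬B)) unsat w.r.t. T
   all branches close; clash {B, ¬B} at x₀
2. Hence (¬A ⊓ F) ⊑ (E ⊔ B): entailed.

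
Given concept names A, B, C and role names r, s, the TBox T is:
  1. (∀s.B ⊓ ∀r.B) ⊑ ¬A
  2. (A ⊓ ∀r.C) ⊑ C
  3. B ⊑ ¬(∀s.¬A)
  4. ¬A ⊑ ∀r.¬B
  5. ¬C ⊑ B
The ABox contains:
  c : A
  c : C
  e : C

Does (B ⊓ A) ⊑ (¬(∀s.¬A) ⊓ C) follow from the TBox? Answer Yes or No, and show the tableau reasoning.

No

1. (B ⊓ A) ⊑ (¬(∀s.¬A) ⊓ C)  ⇔  ((B ⊓ A) ⊓ (∀s.¬A ⊔ ¬C)) unsat w.r.t. T
   apply at x₀: B⊑¬(∀s.¬A)
   open: L(x₀) ⊇ {A, B, ¬C, ∃r.¬C, ∃s.A, …} (+ ∃-successors)
2. Hence (B ⊓ A) ⊑ (¬(∀s.¬A) ⊓ C): not entailed.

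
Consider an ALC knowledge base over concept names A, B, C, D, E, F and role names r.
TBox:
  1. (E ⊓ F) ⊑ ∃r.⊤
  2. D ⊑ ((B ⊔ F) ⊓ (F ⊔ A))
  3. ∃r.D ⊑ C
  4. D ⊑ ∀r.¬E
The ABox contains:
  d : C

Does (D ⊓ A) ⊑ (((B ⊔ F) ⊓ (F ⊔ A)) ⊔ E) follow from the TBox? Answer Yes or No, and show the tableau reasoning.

1. (D ⊓ A) ⊑ (((B ⊔ F) ⊓ (F ⊔ A)) ⊔ E)  ⇔  ((D ⊓ A) ⊓ (((¬B ⊓ ¬F) ⊔ (¬F ⊓ ¬A)) ⊓ ¬E)) unsat w.r.t. T
   all branches close; clash {A, ¬A} at x₀
2. Hence (D ⊓ A) ⊑ (((B ⊔ F) ⊓ (F ⊔ A)) ⊔ E): entailed.

Yes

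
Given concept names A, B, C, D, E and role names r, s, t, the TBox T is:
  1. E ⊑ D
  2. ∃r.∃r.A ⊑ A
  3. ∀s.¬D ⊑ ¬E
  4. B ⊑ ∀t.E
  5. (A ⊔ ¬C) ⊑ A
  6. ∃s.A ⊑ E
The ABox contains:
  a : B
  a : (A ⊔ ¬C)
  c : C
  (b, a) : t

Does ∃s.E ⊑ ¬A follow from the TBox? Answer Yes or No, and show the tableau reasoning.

1. ∃s.E ⊑ ¬A  ⇔  (∃s.E ⊓ A) unsat w.r.t. T
   open: L(x₀) ⊇ {A, ¬B, ¬E, ∀s.¬A, ∃s.E} (+ ∃-successors)
2. Hence ∃s.E ⊑ ¬A: not entailed.

No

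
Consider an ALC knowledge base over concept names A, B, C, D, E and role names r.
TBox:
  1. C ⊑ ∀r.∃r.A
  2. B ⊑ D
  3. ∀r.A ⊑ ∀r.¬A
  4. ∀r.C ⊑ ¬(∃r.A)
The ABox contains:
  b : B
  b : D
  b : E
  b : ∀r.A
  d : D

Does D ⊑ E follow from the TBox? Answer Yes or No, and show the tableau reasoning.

No

1. D ⊑ E  ⇔  (D ⊓ ¬E) unsat w.r.t. T
   open: L(x₀) ⊇ {D, ¬C, ¬E, ∃r.¬A, ∃r.¬C} (+ ∃-successors)
2. Hence D ⊑ E: not entailed.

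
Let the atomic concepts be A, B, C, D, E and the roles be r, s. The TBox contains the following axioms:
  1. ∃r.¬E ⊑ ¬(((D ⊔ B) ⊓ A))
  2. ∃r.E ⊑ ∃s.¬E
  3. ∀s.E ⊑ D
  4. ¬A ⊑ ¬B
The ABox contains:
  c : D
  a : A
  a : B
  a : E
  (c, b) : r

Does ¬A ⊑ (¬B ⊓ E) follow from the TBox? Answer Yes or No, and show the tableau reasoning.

No

1. ¬A ⊑ (¬B ⊓ E)  ⇔  (¬A ⊓ (B ⊔ ¬E)) unsat w.r.t. T
   apply at x₀: ¬A⊑¬B
   open: L(x₀) ⊇ {¬A, ¬B, ¬E, ∀r.E, ∀r.¬E, …} (+ ∃-successors)
2. Hence ¬A ⊑ (¬B ⊓ E): not entailed.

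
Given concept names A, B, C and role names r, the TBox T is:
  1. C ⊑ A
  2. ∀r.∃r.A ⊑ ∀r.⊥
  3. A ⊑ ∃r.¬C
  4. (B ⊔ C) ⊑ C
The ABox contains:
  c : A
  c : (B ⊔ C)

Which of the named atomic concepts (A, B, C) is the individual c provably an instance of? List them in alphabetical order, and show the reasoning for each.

{A, C}

1. c : A?  L(c) = {A, (B ⊔ C)} ∪ {¬A}
   clash {A, ¬A} at c — c ∈ A
2. c : B?  L(c) = {A, (B ⊔ C)} ∪ {¬B}
   apply at c: A⊑∃r.¬C; (B ⊔ C)⊑C
   open: L(c) ⊇ {A, C, ¬B, ∃r.¬C, ∃r.∀r.¬A} (+ ∃-successors) — c ∉ B possible
3. c : C?  L(c) = {A, (B ⊔ C)} ∪ {¬C}
   clash {C, ¬C} at c — c ∈ C
4. Entailed for c: {A, C}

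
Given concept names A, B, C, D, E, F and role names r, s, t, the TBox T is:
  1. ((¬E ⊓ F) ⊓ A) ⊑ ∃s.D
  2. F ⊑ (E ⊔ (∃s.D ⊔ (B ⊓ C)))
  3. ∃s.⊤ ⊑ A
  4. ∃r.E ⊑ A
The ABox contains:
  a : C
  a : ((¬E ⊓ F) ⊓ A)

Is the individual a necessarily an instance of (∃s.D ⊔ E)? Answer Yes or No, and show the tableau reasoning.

Yes

1. a : (∃s.D ⊔ E)?  L(a) = {C, ((¬E ⊓ F) ⊓ A)} ∪ {(∀s.¬D ⊓ ¬E)}
   clash {D, ¬D} at an ∃-successor — a ∈ (∃s.D ⊔ E)
2. Hence a : (∃s.D ⊔ E): entailed.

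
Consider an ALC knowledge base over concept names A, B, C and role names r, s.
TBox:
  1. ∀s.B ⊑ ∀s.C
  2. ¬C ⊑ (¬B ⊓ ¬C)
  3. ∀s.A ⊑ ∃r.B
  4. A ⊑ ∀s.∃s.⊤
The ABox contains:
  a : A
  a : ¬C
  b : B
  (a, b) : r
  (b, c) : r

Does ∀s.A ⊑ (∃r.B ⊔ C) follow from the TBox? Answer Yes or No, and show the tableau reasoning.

1. ∀s.A ⊑ (∃r.B ⊔ C)  ⇔  (∀s.A ⊓ (∀r.¬B ⊓ ¬C)) unsat w.r.t. T
   all branches close; clash {B, ¬B} at an ∃-successor
2. Hence ∀s.A ⊑ (∃r.B ⊔ C): entailed.

Yes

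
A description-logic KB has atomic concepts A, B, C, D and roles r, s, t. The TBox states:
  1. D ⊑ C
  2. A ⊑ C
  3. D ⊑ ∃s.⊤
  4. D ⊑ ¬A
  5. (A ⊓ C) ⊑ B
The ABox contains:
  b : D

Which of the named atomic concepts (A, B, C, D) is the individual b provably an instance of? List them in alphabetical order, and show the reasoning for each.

{C, D}

1. b : A?  L(b) = {D} ∪ {¬A}
   apply at b: D⊑C; D⊑∃s.⊤
   open: L(b) ⊇ {C, D, ¬A, ∃s.⊤} (+ ∃-successors) — b ∉ A possible
2. b : B?  L(b) = {D} ∪ {¬B}
   apply at b: D⊑C; D⊑∃s.⊤; D⊑¬A
   open: L(b) ⊇ {C, D, ¬A, ¬B, ∃s.⊤} (+ ∃-successors) — b ∉ B possible
3. b : C?  L(b) = {D} ∪ {¬C}
   clash {C, ¬C} at b — b ∈ C
4. b : D?  L(b) = {D} ∪ {¬D}
   clash {D, ¬D} at b — b ∈ D
5. Entailed for b: {C, D}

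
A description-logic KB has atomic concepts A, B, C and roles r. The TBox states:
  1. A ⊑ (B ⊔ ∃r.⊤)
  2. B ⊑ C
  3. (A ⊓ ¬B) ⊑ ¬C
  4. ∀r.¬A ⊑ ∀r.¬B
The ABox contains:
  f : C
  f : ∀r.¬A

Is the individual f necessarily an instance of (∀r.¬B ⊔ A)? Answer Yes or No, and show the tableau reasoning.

Yes

1. f : (∀r.¬B ⊔ A)?  L(f) = {C, ∀r.¬A} ∪ {(∃r.B ⊓ ¬A)}
   clash {C, ¬C} at f — f ∈ (∀r.¬B ⊔ A)
2. Hence f : (∀r.¬B ⊔ A): entailed.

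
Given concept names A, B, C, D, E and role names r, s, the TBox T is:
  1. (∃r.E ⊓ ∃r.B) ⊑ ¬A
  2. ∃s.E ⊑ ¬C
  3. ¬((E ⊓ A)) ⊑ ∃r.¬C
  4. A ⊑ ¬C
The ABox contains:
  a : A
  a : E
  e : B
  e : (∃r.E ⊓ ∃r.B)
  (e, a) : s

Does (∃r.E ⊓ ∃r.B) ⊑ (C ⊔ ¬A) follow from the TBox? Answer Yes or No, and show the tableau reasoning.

1. (∃r.E ⊓ ∃r.B) ⊑ (C ⊔ ¬A)  ⇔  ((∃r.E ⊓ ∃r.B) ⊓ (¬C ⊓ A)) unsat w.r.t. T
   all branches close; clash {A, ¬A} at x₀
2. Hence (∃r.E ⊓ ∃r.B) ⊑ (C ⊔ ¬A): entailed.

Yes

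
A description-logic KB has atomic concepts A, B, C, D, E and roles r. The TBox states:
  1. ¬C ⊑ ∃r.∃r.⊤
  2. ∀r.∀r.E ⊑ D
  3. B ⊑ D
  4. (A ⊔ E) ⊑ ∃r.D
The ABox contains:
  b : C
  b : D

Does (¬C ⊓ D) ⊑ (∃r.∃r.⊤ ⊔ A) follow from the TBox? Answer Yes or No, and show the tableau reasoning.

Yes

1. (¬C ⊓ D) ⊑ (∃r.∃r.⊤ ⊔ A)  ⇔  ((¬C ⊓ D) ⊓ (∀r.∀r.⊥ ⊓ ¬A)) unsat w.r.t. T
   all branches close; clash ⊥ at an ∃-successor
2. Hence (¬C ⊓ D) ⊑ (∃r.∃r.⊤ ⊔ A): entailed.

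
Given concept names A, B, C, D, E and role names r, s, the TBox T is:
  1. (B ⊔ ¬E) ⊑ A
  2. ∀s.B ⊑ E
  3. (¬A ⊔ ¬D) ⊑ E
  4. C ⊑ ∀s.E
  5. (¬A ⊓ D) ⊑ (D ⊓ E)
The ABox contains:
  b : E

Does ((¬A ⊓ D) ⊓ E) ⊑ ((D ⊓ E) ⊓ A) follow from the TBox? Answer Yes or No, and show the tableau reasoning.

No

1. ((¬A ⊓ D) ⊓ E) ⊑ ((D ⊓ E) ⊓ A)  ⇔  (((¬A ⊓ D) ⊓ E) ⊓ ((¬D ⊔ ¬E) ⊔ ¬A)) unsat w.r.t. T
   apply at x₀: (¬A ⊓ D)⊑(D ⊓ E)
   open: L(x₀) ⊇ {D, E, ¬A, ¬B, ¬C}
2. Hence ((¬A ⊓ D) ⊓ E) ⊑ ((D ⊓ E) ⊓ A): not entailed.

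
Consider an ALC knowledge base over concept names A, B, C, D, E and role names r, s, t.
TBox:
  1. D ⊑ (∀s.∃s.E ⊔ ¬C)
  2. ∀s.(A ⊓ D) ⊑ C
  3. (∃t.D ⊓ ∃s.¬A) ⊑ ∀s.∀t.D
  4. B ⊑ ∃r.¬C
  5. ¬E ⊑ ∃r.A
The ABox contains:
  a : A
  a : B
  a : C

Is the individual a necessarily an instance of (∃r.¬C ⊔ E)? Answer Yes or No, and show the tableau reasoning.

Yes

1. a : (∃r.¬C ⊔ E)?  L(a) = {A, B, C} ∪ {(∀r.C ⊓ ¬E)}
   clash {C, ¬C} at a — a ∈ (∃r.¬C ⊔ E)
2. Hence a : (∃r.¬C ⊔ E): entailed.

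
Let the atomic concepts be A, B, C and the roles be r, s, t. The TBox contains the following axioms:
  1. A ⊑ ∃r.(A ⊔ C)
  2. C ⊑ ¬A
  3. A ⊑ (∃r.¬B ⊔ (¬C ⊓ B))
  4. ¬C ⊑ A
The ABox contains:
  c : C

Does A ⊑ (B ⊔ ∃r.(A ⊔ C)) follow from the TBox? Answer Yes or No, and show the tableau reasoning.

1. A ⊑ (B ⊔ ∃r.(A ⊔ C))  ⇔  (A ⊓ (¬B ⊓ ∀r.(¬A ⊓ ¬C))) unsat w.r.t. T
   all branches close; clash {A, ¬A} at x₀
2. Hence A ⊑ (B ⊔ ∃r.(A ⊔ C)): entailed.

Yes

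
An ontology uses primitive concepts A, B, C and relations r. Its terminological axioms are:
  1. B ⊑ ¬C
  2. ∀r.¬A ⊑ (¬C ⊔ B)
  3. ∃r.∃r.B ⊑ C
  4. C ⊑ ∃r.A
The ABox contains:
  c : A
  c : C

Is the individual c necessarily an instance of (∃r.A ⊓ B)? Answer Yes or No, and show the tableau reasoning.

No

1. c : (∃r.A ⊓ B)?  L(c) = {A, C} ∪ {(∀r.¬A ⊔ ¬B)}
   apply at c: C⊑∃r.A
   open: L(c) ⊇ {A, C, ¬B, ∃r.A} (+ ∃-successors) — c ∉ (∃r.A ⊓ B) possible
2. Hence c : (∃r.A ⊓ B): not entailed.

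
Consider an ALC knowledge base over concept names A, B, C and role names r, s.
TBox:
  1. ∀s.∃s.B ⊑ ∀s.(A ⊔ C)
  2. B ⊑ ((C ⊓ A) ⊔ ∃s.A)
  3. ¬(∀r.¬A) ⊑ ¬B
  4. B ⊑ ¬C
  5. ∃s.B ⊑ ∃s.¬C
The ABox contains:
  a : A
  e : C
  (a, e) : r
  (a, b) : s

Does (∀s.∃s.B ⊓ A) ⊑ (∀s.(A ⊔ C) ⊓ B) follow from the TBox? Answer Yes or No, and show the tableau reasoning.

1. (∀s.∃s.B ⊓ A) ⊑ (∀s.(A ⊔ C) ⊓ B)  ⇔  ((∀s.∃s.B ⊓ A) ⊓ (∃s.(¬A ⊓ ¬C) ⊔ ¬B)) unsat w.r.t. T
   apply at x₀: ∀s.∃s.B⊑∀s.(A ⊔ C)
   open: L(x₀) ⊇ {A, ¬B, ∀s.(A ⊔ C), ∀s.¬B, ∀s.∃s.B}
2. Hence (∀s.∃s.B ⊓ A) ⊑ (∀s.(A ⊔ C) ⊓ B): not entailed.

No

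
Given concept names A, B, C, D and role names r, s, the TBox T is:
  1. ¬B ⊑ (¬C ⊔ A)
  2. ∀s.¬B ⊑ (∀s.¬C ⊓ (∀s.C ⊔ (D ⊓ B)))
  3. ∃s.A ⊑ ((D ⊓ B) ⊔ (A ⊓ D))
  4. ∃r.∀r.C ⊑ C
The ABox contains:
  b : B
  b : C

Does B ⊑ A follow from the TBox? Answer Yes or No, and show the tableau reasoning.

1. B ⊑ A  ⇔  (B ⊓ ¬A) unsat w.r.t. T
   open: L(x₀) ⊇ {B, ¬A, ∀r.∃r.¬C, ∀s.¬A, ∃s.B} (+ ∃-successors)
2. Hence B ⊑ A: not entailed.

No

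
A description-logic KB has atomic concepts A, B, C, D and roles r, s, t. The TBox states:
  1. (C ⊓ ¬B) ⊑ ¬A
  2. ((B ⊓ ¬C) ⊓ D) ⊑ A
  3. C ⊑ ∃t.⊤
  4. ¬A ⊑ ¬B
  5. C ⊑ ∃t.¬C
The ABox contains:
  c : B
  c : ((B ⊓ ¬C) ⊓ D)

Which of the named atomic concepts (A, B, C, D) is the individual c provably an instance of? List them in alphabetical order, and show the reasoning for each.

1. c : A?  L(c) = {B, ((B ⊓ ¬C) ⊓ D)} ∪ {¬A}
   clash {B, ¬B} at c — c ∈ A
2. c : B?  L(c) = {B, ((B ⊓ ¬C) ⊓ D)} ∪ {¬B}
   clash {B, ¬B} at c — c ∈ B
3. c : C?  L(c) = {B, ((B ⊓ ¬C) ⊓ D)} ∪ {¬C}
   apply at c: ((B ⊓ ¬C) ⊓ D)⊑A
   open: L(c) ⊇ {A, B, D, ¬C} — c ∉ C possible
4. c : D?  L(c) = {B, ((B ⊓ ¬C) ⊓ D)} ∪ {¬D}
   clash {D, ¬D} at c — c ∈ D
5. Entailed for c: {A, B, D}

{A, B, D}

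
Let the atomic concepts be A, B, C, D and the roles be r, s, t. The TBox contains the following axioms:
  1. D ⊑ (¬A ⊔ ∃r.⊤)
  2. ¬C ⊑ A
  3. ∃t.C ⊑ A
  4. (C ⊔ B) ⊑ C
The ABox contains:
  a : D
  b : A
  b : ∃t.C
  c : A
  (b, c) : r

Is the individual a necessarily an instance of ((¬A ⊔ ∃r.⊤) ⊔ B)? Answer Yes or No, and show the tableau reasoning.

1. a : ((¬A ⊔ ∃r.⊤) ⊔ B)?  L(a) = {D} ∪ {((A ⊓ ∀r.⊥) ⊓ ¬B)}
   clash ⊥ at an ∃-successor — a ∈ ((¬A ⊔ ∃r.⊤) ⊔ B)
2. Hence a : ((¬A ⊔ ∃r.⊤) ⊔ B): entailed.

Yes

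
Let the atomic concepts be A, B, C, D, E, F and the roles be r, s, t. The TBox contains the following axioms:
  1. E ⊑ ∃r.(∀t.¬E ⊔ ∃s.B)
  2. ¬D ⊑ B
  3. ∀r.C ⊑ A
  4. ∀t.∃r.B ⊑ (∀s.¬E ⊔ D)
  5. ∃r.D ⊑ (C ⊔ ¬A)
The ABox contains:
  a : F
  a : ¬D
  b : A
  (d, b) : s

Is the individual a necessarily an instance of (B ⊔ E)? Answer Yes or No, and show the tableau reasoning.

Yes

1. a : (B ⊔ E)?  L(a) = {F, ¬D} ∪ {(¬B ⊓ ¬E)}
   clash {B, ¬B} at a — a ∈ (B ⊔ E)
2. Hence a : (B ⊔ E): entailed.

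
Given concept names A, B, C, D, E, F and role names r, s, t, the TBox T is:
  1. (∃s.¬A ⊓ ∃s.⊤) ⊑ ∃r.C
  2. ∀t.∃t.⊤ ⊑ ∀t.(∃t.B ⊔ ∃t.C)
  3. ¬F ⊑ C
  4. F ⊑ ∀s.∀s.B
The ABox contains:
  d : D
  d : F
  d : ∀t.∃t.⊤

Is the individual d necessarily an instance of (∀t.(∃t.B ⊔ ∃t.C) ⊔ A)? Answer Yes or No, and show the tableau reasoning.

Yes

1. d : (∀t.(∃t.B ⊔ ∃t.C) ⊔ A)?  L(d) = {D, F, ∀t.∃t.⊤} ∪ {(∃t.(∀t.¬B ⊓ ∀t.¬C) ⊓ ¬A)}
   clash {C, ¬C} at an ∃-successor — d ∈ (∀t.(∃t.B ⊔ ∃t.C) ⊔ A)
2. Hence d : (∀t.(∃t.B ⊔ ∃t.C) ⊔ A): entailed.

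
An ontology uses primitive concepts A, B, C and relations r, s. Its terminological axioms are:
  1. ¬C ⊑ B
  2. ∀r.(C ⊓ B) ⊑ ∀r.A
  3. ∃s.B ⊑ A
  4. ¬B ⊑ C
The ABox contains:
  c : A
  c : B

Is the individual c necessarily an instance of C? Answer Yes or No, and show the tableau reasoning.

No

1. c : C?  L(c) = {A, B} ∪ {¬C}
   open: L(c) ⊇ {A, B, ¬C, ∃r.(¬C ⊔ ¬B)} (+ ∃-successors) — c ∉ C possible
2. Hence c : C: not entailed.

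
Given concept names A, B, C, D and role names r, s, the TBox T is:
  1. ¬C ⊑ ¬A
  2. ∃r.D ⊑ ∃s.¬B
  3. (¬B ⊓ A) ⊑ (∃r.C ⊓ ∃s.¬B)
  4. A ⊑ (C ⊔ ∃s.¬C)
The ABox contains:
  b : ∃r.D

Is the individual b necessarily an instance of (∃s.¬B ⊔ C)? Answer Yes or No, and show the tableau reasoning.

Yes

1. b : (∃s.¬B ⊔ C)?  L(b) = {∃r.D} ∪ {(∀s.B ⊓ ¬C)}
   clash {B, ¬B} at an ∃-successor — b ∈ (∃s.¬B ⊔ C)
2. Hence b : (∃s.¬B ⊔ C): entailed.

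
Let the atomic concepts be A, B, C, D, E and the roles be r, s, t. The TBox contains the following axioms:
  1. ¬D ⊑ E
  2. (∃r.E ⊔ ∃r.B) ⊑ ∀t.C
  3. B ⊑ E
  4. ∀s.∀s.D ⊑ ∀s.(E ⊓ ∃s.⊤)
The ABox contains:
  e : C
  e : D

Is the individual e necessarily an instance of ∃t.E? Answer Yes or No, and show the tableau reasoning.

1. e : ∃t.E?  L(e) = {C, D} ∪ {∀t.¬E}
   open: L(e) ⊇ {C, D, ¬B, ∀r.¬B, ∀r.¬E, …} (+ ∃-successors) — e ∉ ∃t.E possible
2. Hence e : ∃t.E: not entailed.

No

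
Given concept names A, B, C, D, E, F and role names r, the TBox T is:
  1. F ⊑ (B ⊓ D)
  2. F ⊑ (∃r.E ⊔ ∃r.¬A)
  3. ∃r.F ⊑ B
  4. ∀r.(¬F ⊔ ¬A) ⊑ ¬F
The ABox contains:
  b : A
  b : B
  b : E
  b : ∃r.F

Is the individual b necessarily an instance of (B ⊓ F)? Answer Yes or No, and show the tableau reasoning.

1. b : (B ⊓ F)?  L(b) = {A, B, E, ∃r.F} ∪ {(¬B ⊔ ¬F)}
   open: L(b) ⊇ {A, B, E, ¬F, ∃r.F} (+ ∃-successors) — b ∉ (B ⊓ F) possible
2. Hence b : (B ⊓ F): not entailed.

No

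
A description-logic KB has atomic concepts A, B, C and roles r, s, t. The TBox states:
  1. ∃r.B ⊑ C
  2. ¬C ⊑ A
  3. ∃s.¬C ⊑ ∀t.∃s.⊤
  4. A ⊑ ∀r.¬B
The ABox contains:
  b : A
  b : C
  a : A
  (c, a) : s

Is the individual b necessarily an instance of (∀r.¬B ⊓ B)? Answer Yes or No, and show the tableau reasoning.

No

1. b : (∀r.¬B ⊓ B)?  L(b) = {A, C} ∪ {(∃r.B ⊔ ¬B)}
   apply at b: A⊑∀r.¬B
   open: L(b) ⊇ {A, C, ¬B, ∀r.¬B, ∀s.C} — b ∉ (∀r.¬B ⊓ B) possible
2. Hence b : (∀r.¬B ⊓ B): not entailed.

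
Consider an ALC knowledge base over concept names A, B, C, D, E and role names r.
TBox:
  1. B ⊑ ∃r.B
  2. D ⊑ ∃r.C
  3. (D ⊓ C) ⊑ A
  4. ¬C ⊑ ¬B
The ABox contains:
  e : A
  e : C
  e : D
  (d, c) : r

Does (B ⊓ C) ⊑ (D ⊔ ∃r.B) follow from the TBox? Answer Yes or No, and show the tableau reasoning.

Yes

1. (B ⊓ C) ⊑ (D ⊔ ∃r.B)  ⇔  ((B ⊓ C) ⊓ (¬D ⊓ ∀r.¬B)) unsat w.r.t. T
   all branches close; clash {B, ¬B} at an ∃-successor
2. Hence (B ⊓ C) ⊑ (D ⊔ ∃r.B): entailed.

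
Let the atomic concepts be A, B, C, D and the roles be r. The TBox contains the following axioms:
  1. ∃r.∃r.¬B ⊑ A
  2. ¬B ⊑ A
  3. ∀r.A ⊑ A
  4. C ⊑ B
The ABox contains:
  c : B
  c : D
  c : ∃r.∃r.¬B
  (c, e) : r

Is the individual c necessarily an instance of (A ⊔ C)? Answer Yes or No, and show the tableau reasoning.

1. c : (A ⊔ C)?  L(c) = {B, D, ∃r.∃r.¬B} ∪ {(¬A ⊓ ¬C)}
   clash {A, ¬A} at c — c ∈ (A ⊔ C)
2. Hence c : (A ⊔ C): entailed.

Yes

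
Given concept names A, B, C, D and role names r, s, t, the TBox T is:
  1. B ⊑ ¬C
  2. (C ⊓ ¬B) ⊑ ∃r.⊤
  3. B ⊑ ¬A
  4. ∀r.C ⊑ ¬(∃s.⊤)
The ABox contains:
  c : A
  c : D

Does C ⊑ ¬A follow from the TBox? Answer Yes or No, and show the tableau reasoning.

No

1. C ⊑ ¬A  ⇔  (C ⊓ A) unsat w.r.t. T
   open: L(x₀) ⊇ {A, C, ¬B, ∃r.¬C, ∃r.⊤} (+ ∃-successors)
2. Hence C ⊑ ¬A: not entailed.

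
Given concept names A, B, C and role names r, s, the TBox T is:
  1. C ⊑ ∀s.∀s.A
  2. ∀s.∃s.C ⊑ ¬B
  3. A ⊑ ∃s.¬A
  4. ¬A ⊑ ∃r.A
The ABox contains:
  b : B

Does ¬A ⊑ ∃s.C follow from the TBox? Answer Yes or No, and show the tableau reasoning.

No

1. ¬A ⊑ ∃s.C  ⇔  (¬A ⊓ ∀s.¬C) unsat w.r.t. T
   apply at x₀: ¬A⊑∃r.A
   open: L(x₀) ⊇ {¬A, ¬C, ∀s.¬C, ∃r.A, ∃s.∀s.¬C} (+ ∃-successors)
2. Hence ¬A ⊑ ∃s.C: not entailed.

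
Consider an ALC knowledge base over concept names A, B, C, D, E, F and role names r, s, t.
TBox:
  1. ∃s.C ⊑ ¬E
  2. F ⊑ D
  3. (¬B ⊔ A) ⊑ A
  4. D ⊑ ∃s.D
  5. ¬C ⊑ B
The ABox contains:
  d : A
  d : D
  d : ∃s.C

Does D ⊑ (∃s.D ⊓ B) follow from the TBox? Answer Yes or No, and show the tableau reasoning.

No

1. D ⊑ (∃s.D ⊓ B)  ⇔  (D ⊓ (∀s.¬D ⊔ ¬B)) unsat w.r.t. T
   apply at x₀: D⊑∃s.D
   open: L(x₀) ⊇ {A, C, D, ¬B, ∀s.¬C, …} (+ ∃-successors)
2. Hence D ⊑ (∃s.D ⊓ B): not entailed.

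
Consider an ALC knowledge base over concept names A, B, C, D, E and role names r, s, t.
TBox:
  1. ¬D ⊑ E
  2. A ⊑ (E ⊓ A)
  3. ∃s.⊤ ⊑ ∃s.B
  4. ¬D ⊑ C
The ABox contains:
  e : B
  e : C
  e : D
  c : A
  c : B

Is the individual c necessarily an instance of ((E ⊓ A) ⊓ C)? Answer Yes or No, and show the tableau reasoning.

No

1. c : ((E ⊓ A) ⊓ C)?  L(c) = {A, B} ∪ {((¬E ⊔ ¬A) ⊔ ¬C)}
   apply at c: A⊑(E ⊓ A)
   open: L(c) ⊇ {A, B, D, E, ¬C, …} — c ∉ ((E ⊓ A) ⊓ C) possible
2. Hence c : ((E ⊓ A) ⊓ C): not entailed.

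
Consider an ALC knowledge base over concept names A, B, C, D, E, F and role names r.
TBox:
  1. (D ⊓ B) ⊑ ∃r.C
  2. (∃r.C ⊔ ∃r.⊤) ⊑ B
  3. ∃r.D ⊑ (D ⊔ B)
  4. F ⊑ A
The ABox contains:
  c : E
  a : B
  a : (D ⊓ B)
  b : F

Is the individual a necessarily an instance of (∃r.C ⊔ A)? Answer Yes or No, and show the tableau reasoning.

Yes

1. a : (∃r.C ⊔ A)?  L(a) = {B, (D ⊓ B)} ∪ {(∀r.¬C ⊓ ¬A)}
   clash {A, ¬A} at a — a ∈ (∃r.C ⊔ A)
2. Hence a : (∃r.C ⊔ A): entailed.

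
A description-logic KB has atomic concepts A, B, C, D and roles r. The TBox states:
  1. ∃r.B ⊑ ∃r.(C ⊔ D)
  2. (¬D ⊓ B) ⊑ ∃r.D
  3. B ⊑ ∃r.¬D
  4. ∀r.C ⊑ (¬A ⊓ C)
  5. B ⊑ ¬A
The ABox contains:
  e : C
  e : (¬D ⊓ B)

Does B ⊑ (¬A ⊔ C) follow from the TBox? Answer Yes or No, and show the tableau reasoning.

1. B ⊑ (¬A ⊔ C)  ⇔  (B ⊓ (A ⊓ ¬C)) unsat w.r.t. T
   all branches close; clash {A, ¬A} at x₀
2. Hence B ⊑ (¬A ⊔ C): entailed.

Yes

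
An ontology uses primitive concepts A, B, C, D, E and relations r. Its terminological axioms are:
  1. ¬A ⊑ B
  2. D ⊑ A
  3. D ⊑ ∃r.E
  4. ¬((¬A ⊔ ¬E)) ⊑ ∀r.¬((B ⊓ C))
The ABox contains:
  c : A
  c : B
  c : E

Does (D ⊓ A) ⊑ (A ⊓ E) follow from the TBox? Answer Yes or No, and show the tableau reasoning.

No

1. (D ⊓ A) ⊑ (A ⊓ E)  ⇔  ((D ⊓ A) ⊓ (¬A ⊔ ¬E)) unsat w.r.t. T
   apply at x₀: D⊑∃r.E
   open: L(x₀) ⊇ {A, D, ¬E, ∃r.E} (+ ∃-successors)
2. Hence (D ⊓ A) ⊑ (A ⊓ E): not entailed.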